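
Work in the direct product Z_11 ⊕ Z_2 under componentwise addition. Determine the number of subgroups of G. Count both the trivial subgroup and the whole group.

4

|G| = 22, so by Lagrange every subgroup order divides 22. Divisors: 1, 2, 11, 22.
Subgroups by order — order 1: 1; order 2: 1; order 11: 1; order 22: 1.
Total: 1 + 1 + 1 + 1 = 4.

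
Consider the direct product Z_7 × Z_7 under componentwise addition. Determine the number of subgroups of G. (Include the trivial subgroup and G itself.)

|G| = 49, so by Lagrange every subgroup order divides 49. Divisors: 1, 7, 49.
Subgroups by order — order 1: 1; order 7: 8; order 49: 1.
Total: 1 + 8 + 1 = 10.

10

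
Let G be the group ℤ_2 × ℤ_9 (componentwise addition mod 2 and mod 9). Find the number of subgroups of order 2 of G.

|G| = 18 and 2 | 18, so subgroups of order 2 are possible by Lagrange.
The subgroups of order 2 are: {(0,0), (1,0)}.
So G has 1 subgroup of order 2.

1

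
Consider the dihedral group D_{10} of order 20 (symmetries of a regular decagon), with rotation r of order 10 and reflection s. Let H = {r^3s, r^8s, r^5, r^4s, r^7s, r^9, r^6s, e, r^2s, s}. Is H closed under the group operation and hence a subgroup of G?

No

r^9 ∈ H but its inverse r ∉ H, so H is not a subgroup.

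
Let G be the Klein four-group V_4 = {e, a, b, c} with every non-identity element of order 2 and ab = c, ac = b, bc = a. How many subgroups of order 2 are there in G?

|G| = 4 and 2 | 4, so subgroups of order 2 are possible by Lagrange.
The subgroups of order 2 are: {e, a}; {e, b}; {e, c}.
So G has 3 subgroups of order 2.

3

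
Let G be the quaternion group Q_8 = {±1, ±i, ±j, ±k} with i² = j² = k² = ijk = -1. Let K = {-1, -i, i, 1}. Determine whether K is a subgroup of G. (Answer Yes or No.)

|K| = 4 divides |G| = 8, consistent with Lagrange.
K contains the identity, every element's inverse is in K, and K is closed under ·: it is a subgroup.
In fact K = ⟨-i⟩.

Yes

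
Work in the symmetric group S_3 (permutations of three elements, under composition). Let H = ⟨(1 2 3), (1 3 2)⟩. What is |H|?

3

|⟨(1 2 3)⟩| = 3 and |⟨(1 3 2)⟩| = 3, so |H| is a multiple of lcm(3, 3) = 3 and divides |G| = 6.
Closing under the operation: H = {e, (1 2 3), (1 3 2)}, so |H| = 3.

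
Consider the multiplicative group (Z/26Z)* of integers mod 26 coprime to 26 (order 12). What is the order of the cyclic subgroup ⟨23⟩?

6

Compute successive powers of 23 mod 26: 23, 9, 25, 3, 17, 1; 23^6 ≡ 1 (mod 26).
So |⟨23⟩| = 6.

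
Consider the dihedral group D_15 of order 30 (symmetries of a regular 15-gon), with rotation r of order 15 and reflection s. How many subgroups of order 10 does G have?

3

|G| = 30 and 10 | 30, so subgroups of order 10 are possible by Lagrange.
The subgroups of order 10 are: {e, r^3, r^6, r^9, r^12, rs, r^4s, r^7s, r^10s, r^13s}; {e, r^3, r^6, r^9, r^12, r^2s, r^5s, r^8s, r^11s, r^14s}; {e, r^3, r^6, r^9, r^12, s, r^3s, r^6s, r^9s, r^12s}.
So G has 3 subgroups of order 10.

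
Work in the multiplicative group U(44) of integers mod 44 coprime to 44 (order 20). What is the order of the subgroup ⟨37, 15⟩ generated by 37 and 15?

|⟨37⟩| = 5 and |⟨15⟩| = 10, so |H| is a multiple of lcm(5, 10) = 10 and divides |G| = 20.
Closing under the operation: H = {1, 3, 5, 9, 15, 23, 25, 27, 31, 37}, so |H| = 10.

10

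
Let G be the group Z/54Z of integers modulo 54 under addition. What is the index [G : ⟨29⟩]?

|⟨29⟩| = 54 and |G| = 54.
By Lagrange, [G : H] = |G|/|H| = 54/54 = 1.

1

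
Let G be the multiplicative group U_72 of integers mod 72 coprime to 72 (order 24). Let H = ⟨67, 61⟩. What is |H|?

|⟨67⟩| = 6 and |⟨61⟩| = 6, so |H| is a multiple of lcm(6, 6) = 6 and divides |G| = 24.
Closing under the operation: H = {1, 7, 13, 19, 25, 31, 37, 43, 49, 55, 61, 67}, so |H| = 12.

12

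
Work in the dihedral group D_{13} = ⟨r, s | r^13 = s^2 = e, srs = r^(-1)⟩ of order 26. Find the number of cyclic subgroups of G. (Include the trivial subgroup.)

15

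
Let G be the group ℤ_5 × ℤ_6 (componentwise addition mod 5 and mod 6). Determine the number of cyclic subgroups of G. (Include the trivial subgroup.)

8

A cyclic subgroup of order d is generated by each of its φ(d) elements of order d, so the cyclic subgroups of order d number (#elements of order d)/φ(d).
Cyclic subgroups by order — order 1: 1; order 2: 1; order 3: 1; order 5: 1; order 6: 1; order 10: 1; order 15: 1; order 30: 1.
Total: 8.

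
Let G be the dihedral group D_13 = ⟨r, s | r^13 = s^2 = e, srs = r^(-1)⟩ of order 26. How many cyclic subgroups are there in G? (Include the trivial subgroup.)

15

Each element a generates a cyclic subgroup ⟨a⟩; distinct elements may generate the same one (a cyclic group of order d has φ(d) generators).
Cyclic subgroups by order — order 1: 1; order 2: 13; order 13: 1.
Total: 15.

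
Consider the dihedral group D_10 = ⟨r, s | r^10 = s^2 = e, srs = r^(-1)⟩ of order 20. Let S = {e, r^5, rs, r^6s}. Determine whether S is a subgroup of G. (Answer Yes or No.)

Yes

|S| = 4 divides |G| = 20, consistent with Lagrange.
S contains the identity, every element's inverse is in S, and S is closed under ·: it is a subgroup.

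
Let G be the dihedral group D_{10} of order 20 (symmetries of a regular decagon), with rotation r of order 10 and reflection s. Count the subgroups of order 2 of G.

|G| = 20 and 2 | 20, so subgroups of order 2 are possible by Lagrange.
The subgroups of order 2 are: {e, r^2s}; {e, r^3s}; {e, r^4s}; {e, r^5}; … (11 in all).
So G has 11 subgroups of order 2.

11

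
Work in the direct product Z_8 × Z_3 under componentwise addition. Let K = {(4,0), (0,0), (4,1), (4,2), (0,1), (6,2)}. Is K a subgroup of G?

No

(0,1) ∈ K but its inverse (0,2) ∉ K, so K is not a subgroup.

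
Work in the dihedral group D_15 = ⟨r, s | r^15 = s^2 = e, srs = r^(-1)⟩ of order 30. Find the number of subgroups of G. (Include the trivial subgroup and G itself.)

|G| = 30, so by Lagrange every subgroup order divides 30. Divisors: 1, 2, 3, 5, 6, 10, 15, 30.
Subgroups by order — order 1: 1; order 2: 15; order 3: 1; order 5: 1; order 6: 5; order 10: 3; order 15: 1; order 30: 1.
Total: 1 + 15 + 1 + 1 + 5 + 3 + 1 + 1 = 28.

28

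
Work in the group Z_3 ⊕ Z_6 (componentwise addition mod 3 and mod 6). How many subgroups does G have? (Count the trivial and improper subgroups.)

|G| = 18, so by Lagrange every subgroup order divides 18. Divisors: 1, 2, 3, 6, 9, 18.
Subgroups by order — order 1: 1; order 2: 1; order 3: 4; order 6: 4; order 9: 1; order 18: 1.
Total: 1 + 1 + 4 + 4 + 1 + 1 = 12.

12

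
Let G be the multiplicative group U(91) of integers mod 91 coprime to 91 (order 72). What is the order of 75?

6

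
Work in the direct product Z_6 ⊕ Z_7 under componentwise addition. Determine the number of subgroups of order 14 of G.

1

|G| = 42 and 14 | 42, so subgroups of order 14 are possible by Lagrange.
The subgroups of order 14 are: {(0,0), (0,1), (0,2), (0,3), (0,4), (0,5), (0,6), (3,0), (3,1), (3,2), (3,3), (3,4), (3,5), (3,6)}.
So G has 1 subgroup of order 14.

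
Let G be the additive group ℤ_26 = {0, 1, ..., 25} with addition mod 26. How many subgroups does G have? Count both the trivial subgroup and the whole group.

4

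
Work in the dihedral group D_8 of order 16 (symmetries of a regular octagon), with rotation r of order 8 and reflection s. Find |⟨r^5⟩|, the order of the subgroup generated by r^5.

8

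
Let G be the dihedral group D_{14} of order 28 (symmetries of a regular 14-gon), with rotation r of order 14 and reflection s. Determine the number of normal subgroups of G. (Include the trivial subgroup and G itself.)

7

G has 28 subgroups. Checking conjugation-invariance by order — order 1: 1/1 normal; order 2: 1/15 normal; order 4: 0/7 normal; order 7: 1/1 normal; order 14: 3/3 normal; order 28: 1/1 normal.
Total normal subgroups: 7.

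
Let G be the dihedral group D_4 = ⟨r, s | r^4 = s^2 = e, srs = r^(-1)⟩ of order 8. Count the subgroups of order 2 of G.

5

|G| = 8 and 2 | 8, so subgroups of order 2 are possible by Lagrange.
The subgroups of order 2 are: {e, r^2}; {e, r^2s}; {e, r^3s}; {e, rs}; … (5 in all).
So G has 5 subgroups of order 2.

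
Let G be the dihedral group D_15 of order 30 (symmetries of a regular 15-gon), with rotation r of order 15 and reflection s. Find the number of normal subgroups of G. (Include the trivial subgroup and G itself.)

5

G has 28 subgroups. Checking conjugation-invariance by order — order 1: 1/1 normal; order 2: 0/15 normal; order 3: 1/1 normal; order 5: 1/1 normal; order 6: 0/5 normal; order 10: 0/3 normal; order 15: 1/1 normal; order 30: 1/1 normal.
Total normal subgroups: 5.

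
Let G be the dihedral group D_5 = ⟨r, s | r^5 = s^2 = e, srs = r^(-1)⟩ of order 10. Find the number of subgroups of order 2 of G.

|G| = 10 and 2 | 10, so subgroups of order 2 are possible by Lagrange.
The subgroups of order 2 are: {e, r^2s}; {e, r^3s}; {e, r^4s}; {e, rs}; … (5 in all).
So G has 5 subgroups of order 2.

5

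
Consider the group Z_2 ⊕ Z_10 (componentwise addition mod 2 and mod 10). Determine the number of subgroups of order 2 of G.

|G| = 20 and 2 | 20, so subgroups of order 2 are possible by Lagrange.
The subgroups of order 2 are: {(0,0), (0,5)}; {(0,0), (1,0)}; {(0,0), (1,5)}.
So G has 3 subgroups of order 2.

3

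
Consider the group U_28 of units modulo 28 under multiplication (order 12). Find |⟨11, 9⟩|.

6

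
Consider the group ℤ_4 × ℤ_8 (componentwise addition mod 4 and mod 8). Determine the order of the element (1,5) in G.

The order of (1,5) in Z_4 × Z_8 is lcm(ord(1) in Z_4, ord(5) in Z_8).
ord(1) = 4 and ord(5) = 8, so |⟨(1,5)⟩| = lcm(4, 8) = 8.

8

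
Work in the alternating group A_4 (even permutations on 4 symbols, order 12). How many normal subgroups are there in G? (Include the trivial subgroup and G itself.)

3

G has 10 subgroups. Checking conjugation-invariance by order — order 1: 1/1 normal; order 2: 0/3 normal; order 3: 0/4 normal; order 4: 1/1 normal; order 12: 1/1 normal.
Total normal subgroups: 3.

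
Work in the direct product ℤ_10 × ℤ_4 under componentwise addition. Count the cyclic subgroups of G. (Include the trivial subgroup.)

12

A cyclic subgroup of order d is generated by each of its φ(d) elements of order d, so the cyclic subgroups of order d number (#elements of order d)/φ(d).
Cyclic subgroups by order — order 1: 1; order 2: 3; order 4: 2; order 5: 1; order 10: 3; order 20: 2.
Total: 12.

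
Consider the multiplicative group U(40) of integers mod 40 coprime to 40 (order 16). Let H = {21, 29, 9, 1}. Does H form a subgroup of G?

Yes

|H| = 4 divides |G| = 16, consistent with Lagrange.
H contains the identity, every element's inverse is in H, and H is closed under ·: it is a subgroup.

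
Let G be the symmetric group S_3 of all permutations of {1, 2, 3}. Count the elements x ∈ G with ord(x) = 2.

The elements of order 2 are: (2 3), (1 2), (1 3).
That's 3.

3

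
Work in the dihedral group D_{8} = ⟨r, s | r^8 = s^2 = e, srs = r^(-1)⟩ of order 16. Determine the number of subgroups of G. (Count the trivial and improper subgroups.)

19

|G| = 16, so by Lagrange every subgroup order divides 16. Divisors: 1, 2, 4, 8, 16.
Subgroups by order — order 1: 1; order 2: 9; order 4: 5; order 8: 3; order 16: 1.
Total: 1 + 9 + 5 + 3 + 1 = 19.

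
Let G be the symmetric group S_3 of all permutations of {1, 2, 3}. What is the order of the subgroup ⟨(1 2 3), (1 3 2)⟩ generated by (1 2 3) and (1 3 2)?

|⟨(1 2 3)⟩| = 3 and |⟨(1 3 2)⟩| = 3, so |H| is a multiple of lcm(3, 3) = 3 and divides |G| = 6.
Closing under the operation: H = {e, (1 2 3), (1 3 2)}, so |H| = 3.

3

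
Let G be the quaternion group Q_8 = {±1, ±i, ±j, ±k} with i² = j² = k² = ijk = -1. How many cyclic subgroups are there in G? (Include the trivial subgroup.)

Each element a generates a cyclic subgroup ⟨a⟩; distinct elements may generate the same one (a cyclic group of order d has φ(d) generators).
Cyclic subgroups by order — order 1: 1; order 2: 1; order 4: 3.
Total: 5.

5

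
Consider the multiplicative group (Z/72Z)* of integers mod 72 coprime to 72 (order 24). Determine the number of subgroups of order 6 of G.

|G| = 24 and 6 | 24, so subgroups of order 6 are possible by Lagrange.
The subgroups of order 6 are: {1, 11, 25, 35, 49, 59}; {1, 13, 25, 37, 49, 61}; {1, 17, 25, 41, 49, 65}; {1, 19, 25, 43, 49, 67}; … (7 in all).
So G has 7 subgroups of order 6.

7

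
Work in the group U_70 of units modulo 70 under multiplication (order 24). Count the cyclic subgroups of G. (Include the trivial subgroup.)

12

A cyclic subgroup of order d is generated by each of its φ(d) elements of order d, so the cyclic subgroups of order d number (#elements of order d)/φ(d).
Cyclic subgroups by order — order 1: 1; order 2: 3; order 3: 1; order 4: 2; order 6: 3; order 12: 2.
Total: 12.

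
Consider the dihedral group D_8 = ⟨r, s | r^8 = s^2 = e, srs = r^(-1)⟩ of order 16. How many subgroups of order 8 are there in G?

3

|G| = 16 and 8 | 16, so subgroups of order 8 are possible by Lagrange.
The subgroups of order 8 are: {e, r, r^2, r^3, r^4, r^5, r^6, r^7}; {e, r^2, r^4, r^6, s, r^2s, r^4s, r^6s}; {e, r^2, r^4, r^6, rs, r^3s, r^5s, r^7s}.
So G has 3 subgroups of order 8.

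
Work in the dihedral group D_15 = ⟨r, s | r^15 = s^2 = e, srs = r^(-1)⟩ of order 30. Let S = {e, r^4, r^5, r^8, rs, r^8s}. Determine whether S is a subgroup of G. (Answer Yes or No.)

No

r^4 ∈ S but its inverse r^11 ∉ S, so S is not a subgroup.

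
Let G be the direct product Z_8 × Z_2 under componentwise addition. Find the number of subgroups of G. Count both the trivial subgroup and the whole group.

|G| = 16, so by Lagrange every subgroup order divides 16. Divisors: 1, 2, 4, 8, 16.
Subgroups by order — order 1: 1; order 2: 3; order 4: 3; order 8: 3; order 16: 1.
Total: 1 + 3 + 3 + 3 + 1 = 11.

11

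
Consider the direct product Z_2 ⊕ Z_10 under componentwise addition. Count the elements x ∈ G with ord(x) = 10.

12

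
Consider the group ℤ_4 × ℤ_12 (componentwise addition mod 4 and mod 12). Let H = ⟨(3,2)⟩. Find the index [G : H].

|⟨(3,2)⟩| = 12 and |G| = 48.
By Lagrange, [G : H] = |G|/|H| = 48/12 = 4.

4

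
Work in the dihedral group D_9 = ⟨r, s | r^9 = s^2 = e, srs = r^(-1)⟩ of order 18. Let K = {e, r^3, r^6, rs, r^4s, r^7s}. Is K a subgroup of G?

|K| = 6 divides |G| = 18, consistent with Lagrange.
K contains the identity, every element's inverse is in K, and K is closed under ·: it is a subgroup.

Yes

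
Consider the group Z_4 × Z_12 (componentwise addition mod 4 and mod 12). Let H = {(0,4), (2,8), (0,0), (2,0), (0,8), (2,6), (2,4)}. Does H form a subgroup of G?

No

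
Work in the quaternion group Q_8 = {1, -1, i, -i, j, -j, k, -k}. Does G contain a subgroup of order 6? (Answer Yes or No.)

No

6 does not divide |G| = 8, so by Lagrange no subgroup of order 6 exists.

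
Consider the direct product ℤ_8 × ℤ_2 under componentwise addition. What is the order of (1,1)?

8

The order of (1,1) in Z_8 × Z_2 is lcm(ord(1) in Z_8, ord(1) in Z_2).
ord(1) = 8 and ord(1) = 2, so |⟨(1,1)⟩| = lcm(8, 2) = 8.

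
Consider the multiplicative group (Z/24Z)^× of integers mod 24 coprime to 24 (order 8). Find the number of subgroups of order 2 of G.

7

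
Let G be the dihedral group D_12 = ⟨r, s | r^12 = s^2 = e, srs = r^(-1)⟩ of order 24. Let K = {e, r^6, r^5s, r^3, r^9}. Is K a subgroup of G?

No

|K| = 5 does not divide |G| = 24, so by Lagrange K is not a subgroup.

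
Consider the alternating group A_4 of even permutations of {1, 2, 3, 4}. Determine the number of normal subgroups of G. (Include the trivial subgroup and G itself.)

3

G has 10 subgroups. Checking conjugation-invariance by order — order 1: 1/1 normal; order 2: 0/3 normal; order 3: 0/4 normal; order 4: 1/1 normal; order 12: 1/1 normal.
Total normal subgroups: 3.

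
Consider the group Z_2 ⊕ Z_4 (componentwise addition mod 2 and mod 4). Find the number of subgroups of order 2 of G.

3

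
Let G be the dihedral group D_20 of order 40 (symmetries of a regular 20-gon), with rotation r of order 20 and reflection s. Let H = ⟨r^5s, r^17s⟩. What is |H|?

|⟨r^5s⟩| = 2 and |⟨r^17s⟩| = 2, so |H| is a multiple of lcm(2, 2) = 2 and divides |G| = 40.
Closing under the operation: H = {e, r^4, r^8, r^12, r^16, rs, r^5s, r^9s, r^13s, r^17s}, so |H| = 10.

10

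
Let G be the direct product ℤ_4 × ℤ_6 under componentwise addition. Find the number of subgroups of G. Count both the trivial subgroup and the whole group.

16

|G| = 24, so by Lagrange every subgroup order divides 24. Divisors: 1, 2, 3, 4, 6, 8, 12, 24.
Subgroups by order — order 1: 1; order 2: 3; order 3: 1; order 4: 3; order 6: 3; order 8: 1; order 12: 3; order 24: 1.
Total: 1 + 3 + 1 + 3 + 3 + 1 + 3 + 1 = 16.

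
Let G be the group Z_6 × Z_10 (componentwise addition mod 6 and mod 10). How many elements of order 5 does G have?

An element (a,b) has order lcm(ord(a), ord(b)); count pairs with lcm equal to 5.
Enumerating gives 4 such elements.

4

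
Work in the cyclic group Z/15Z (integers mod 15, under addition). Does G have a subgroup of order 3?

Yes

3 | 15. A subgroup of order 3 is {0, 5, 10}.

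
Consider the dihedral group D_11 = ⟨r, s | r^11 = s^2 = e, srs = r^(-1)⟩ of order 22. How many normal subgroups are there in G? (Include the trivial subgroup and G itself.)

G has 14 subgroups. Checking conjugation-invariance by order — order 1: 1/1 normal; order 2: 0/11 normal; order 11: 1/1 normal; order 22: 1/1 normal.
Total normal subgroups: 3.

3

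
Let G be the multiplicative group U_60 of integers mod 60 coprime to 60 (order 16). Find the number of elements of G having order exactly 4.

The elements of order 4 are: 7, 13, 17, 23, 37, 43, 47, 53.
That's 8.

8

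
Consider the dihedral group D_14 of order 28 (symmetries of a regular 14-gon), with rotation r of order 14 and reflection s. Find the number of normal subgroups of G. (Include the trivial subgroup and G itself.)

7

G has 28 subgroups. Checking conjugation-invariance by order — order 1: 1/1 normal; order 2: 1/15 normal; order 4: 0/7 normal; order 7: 1/1 normal; order 14: 3/3 normal; order 28: 1/1 normal.
Total normal subgroups: 7.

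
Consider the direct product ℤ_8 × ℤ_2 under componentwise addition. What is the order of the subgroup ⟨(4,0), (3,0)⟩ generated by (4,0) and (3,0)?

8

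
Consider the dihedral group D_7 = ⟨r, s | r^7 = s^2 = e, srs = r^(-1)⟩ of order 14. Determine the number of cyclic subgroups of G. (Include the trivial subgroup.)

Each element a generates a cyclic subgroup ⟨a⟩; distinct elements may generate the same one (a cyclic group of order d has φ(d) generators).
Cyclic subgroups by order — order 1: 1; order 2: 7; order 7: 1.
Total: 9.

9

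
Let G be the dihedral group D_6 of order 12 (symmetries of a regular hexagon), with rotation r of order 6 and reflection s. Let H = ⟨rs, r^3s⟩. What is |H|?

6

|⟨rs⟩| = 2 and |⟨r^3s⟩| = 2, so |H| is a multiple of lcm(2, 2) = 2 and divides |G| = 12.
Closing under the operation: H = {e, r^2, r^4, rs, r^3s, r^5s}, so |H| = 6.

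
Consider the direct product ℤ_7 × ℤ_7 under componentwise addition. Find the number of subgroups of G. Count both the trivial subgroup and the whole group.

|G| = 49, so by Lagrange every subgroup order divides 49. Divisors: 1, 7, 49.
Subgroups by order — order 1: 1; order 7: 8; order 49: 1.
Total: 1 + 8 + 1 = 10.

10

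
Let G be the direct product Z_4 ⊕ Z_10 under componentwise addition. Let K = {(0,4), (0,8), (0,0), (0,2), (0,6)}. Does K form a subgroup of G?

|K| = 5 divides |G| = 40, consistent with Lagrange.
K contains the identity, every element's inverse is in K, and K is closed under +: it is a subgroup.
In fact K = ⟨(0,2)⟩.

Yes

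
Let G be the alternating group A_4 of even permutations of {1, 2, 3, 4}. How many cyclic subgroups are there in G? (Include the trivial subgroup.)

8

Each element a generates a cyclic subgroup ⟨a⟩; distinct elements may generate the same one (a cyclic group of order d has φ(d) generators).
Cyclic subgroups by order — order 1: 1; order 2: 3; order 3: 4.
Total: 8.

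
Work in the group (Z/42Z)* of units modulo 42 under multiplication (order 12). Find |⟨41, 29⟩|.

|⟨41⟩| = 2 and |⟨29⟩| = 2, so |H| is a multiple of lcm(2, 2) = 2 and divides |G| = 12.
Closing under the operation: H = {1, 13, 29, 41}, so |H| = 4.

4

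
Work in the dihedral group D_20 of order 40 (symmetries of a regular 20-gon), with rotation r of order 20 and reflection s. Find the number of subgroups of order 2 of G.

21

|G| = 40 and 2 | 40, so subgroups of order 2 are possible by Lagrange.
The subgroups of order 2 are: {e, r^10}; {e, r^10s}; {e, r^11s}; {e, r^12s}; … (21 in all).
So G has 21 subgroups of order 2.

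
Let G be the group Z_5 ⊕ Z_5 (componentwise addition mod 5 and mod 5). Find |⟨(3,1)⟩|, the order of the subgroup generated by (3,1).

The order of (3,1) in Z_5 × Z_5 is lcm(ord(3) in Z_5, ord(1) in Z_5).
ord(3) = 5 and ord(1) = 5, so |⟨(3,1)⟩| = lcm(5, 5) = 5.

5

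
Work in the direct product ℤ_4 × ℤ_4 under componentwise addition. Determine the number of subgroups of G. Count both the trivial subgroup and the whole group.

|G| = 16, so by Lagrange every subgroup order divides 16. Divisors: 1, 2, 4, 8, 16.
Subgroups by order — order 1: 1; order 2: 3; order 4: 7; order 8: 3; order 16: 1.
Total: 1 + 3 + 7 + 3 + 1 = 15.

15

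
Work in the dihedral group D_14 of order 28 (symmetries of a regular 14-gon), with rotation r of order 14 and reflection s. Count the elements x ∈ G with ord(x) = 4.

0

No element of G has order 4 (even though 4 | 28).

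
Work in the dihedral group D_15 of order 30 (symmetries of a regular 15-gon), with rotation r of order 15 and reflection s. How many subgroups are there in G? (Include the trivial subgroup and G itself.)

28

|G| = 30, so by Lagrange every subgroup order divides 30. Divisors: 1, 2, 3, 5, 6, 10, 15, 30.
Subgroups by order — order 1: 1; order 2: 15; order 3: 1; order 5: 1; order 6: 5; order 10: 3; order 15: 1; order 30: 1.
Total: 1 + 15 + 1 + 1 + 5 + 3 + 1 + 1 = 28.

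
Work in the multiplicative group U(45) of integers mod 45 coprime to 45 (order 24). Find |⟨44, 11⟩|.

12

|⟨44⟩| = 2 and |⟨11⟩| = 6, so |H| is a multiple of lcm(2, 6) = 6 and divides |G| = 24.
Closing under the operation: H = {1, 4, 11, 14, 16, 19, 26, 29, 31, 34, 41, 44}, so |H| = 12.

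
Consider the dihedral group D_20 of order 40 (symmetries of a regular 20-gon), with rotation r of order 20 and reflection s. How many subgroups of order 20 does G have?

3

|G| = 40 and 20 | 40, so subgroups of order 20 are possible by Lagrange.
The subgroups of order 20 are: {e, r, r^2, r^3, r^4, r^5, r^6, r^7, r^8, r^9, r^10, r^11, r^12, r^13, r^14, r^15, r^16, r^17, r^18, r^19}; {e, r^2, r^4, r^6, r^8, r^10, r^12, r^14, r^16, r^18, s, r^2s, r^4s, r^6s, r^8s, r^10s, r^12s, r^14s, r^16s, r^18s}; {e, r^2, r^4, r^6, r^8, r^10, r^12, r^14, r^16, r^18, rs, r^3s, r^5s, r^7s, r^9s, r^11s, r^13s, r^15s, r^17s, r^19s}.
So G has 3 subgroups of order 20.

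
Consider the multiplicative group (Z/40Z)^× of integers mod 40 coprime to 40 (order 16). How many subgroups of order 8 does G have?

|G| = 16 and 8 | 16, so subgroups of order 8 are possible by Lagrange.
The subgroups of order 8 are: {1, 7, 9, 11, 13, 19, 23, 37}; {1, 3, 9, 11, 17, 19, 27, 33}; {1, 9, 11, 19, 21, 29, 31, 39}; {1, 9, 13, 17, 21, 29, 33, 37}; … (7 in all).
So G has 7 subgroups of order 8.

7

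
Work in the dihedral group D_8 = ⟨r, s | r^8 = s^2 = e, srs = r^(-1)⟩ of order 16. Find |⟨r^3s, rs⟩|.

|⟨r^3s⟩| = 2 and |⟨rs⟩| = 2, so |H| is a multiple of lcm(2, 2) = 2 and divides |G| = 16.
Closing under the operation: H = {e, r^2, r^4, r^6, rs, r^3s, r^5s, r^7s}, so |H| = 8.

8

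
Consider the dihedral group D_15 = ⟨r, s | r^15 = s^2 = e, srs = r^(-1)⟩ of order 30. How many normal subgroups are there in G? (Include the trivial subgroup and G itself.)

5

G has 28 subgroups. Checking conjugation-invariance by order — order 1: 1/1 normal; order 2: 0/15 normal; order 3: 1/1 normal; order 5: 1/1 normal; order 6: 0/5 normal; order 10: 0/3 normal; order 15: 1/1 normal; order 30: 1/1 normal.
Total normal subgroups: 5.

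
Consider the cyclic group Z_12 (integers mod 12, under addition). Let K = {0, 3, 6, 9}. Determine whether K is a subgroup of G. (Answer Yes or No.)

|K| = 4 divides |G| = 12, consistent with Lagrange.
K contains the identity, every element's inverse is in K, and K is closed under +: it is a subgroup.
In fact K = ⟨9⟩.

Yes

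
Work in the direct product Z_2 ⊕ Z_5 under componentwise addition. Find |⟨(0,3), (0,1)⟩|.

5

|⟨(0,3)⟩| = 5 and |⟨(0,1)⟩| = 5, so |H| is a multiple of lcm(5, 5) = 5 and divides |G| = 10.
Closing under the operation: H = {(0,0), (0,1), (0,2), (0,3), (0,4)}, so |H| = 5.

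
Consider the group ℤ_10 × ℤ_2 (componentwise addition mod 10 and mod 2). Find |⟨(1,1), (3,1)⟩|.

|⟨(1,1)⟩| = 10 and |⟨(3,1)⟩| = 10, so |H| is a multiple of lcm(10, 10) = 10 and divides |G| = 20.
Closing under the operation: H = {(0,0), (1,1), (2,0), (3,1), (4,0), (5,1), (6,0), (7,1), (8,0), (9,1)}, so |H| = 10.

10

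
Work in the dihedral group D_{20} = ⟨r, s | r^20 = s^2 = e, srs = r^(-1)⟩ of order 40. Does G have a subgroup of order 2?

2 | 40. A subgroup of order 2 is {e, r^10}.

Yes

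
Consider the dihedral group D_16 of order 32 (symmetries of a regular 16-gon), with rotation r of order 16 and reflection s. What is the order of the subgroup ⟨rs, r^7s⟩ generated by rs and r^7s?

16

|⟨rs⟩| = 2 and |⟨r^7s⟩| = 2, so |H| is a multiple of lcm(2, 2) = 2 and divides |G| = 32.
Closing under the operation: H = {e, r^2, r^4, r^6, r^8, r^10, r^12, r^14, rs, r^3s, r^5s, r^7s, r^9s, r^11s, r^13s, r^15s}, so |H| = 16.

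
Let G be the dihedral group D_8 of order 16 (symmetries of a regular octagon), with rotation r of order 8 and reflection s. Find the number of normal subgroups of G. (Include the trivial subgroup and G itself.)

7

G has 19 subgroups. Checking conjugation-invariance by order — order 1: 1/1 normal; order 2: 1/9 normal; order 4: 1/5 normal; order 8: 3/3 normal; order 16: 1/1 normal.
Total normal subgroups: 7.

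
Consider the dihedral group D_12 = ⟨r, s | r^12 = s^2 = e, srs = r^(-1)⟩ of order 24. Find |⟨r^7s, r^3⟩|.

8

|⟨r^7s⟩| = 2 and |⟨r^3⟩| = 4, so |H| is a multiple of lcm(2, 4) = 4 and divides |G| = 24.
Closing under the operation: H = {e, r^3, r^6, r^9, rs, r^4s, r^7s, r^10s}, so |H| = 8.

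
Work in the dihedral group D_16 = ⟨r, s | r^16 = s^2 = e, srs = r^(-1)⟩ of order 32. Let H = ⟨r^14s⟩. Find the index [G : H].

|⟨r^14s⟩| = 2 and |G| = 32.
By Lagrange, [G : H] = |G|/|H| = 32/2 = 16.

16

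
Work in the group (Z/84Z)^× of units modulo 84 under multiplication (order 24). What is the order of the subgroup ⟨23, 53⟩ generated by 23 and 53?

|⟨23⟩| = 6 and |⟨53⟩| = 6, so |H| is a multiple of lcm(6, 6) = 6 and divides |G| = 24.
Closing under the operation: H = {1, 11, 23, 25, 29, 37, 43, 53, 65, 67, 71, 79}, so |H| = 12.

12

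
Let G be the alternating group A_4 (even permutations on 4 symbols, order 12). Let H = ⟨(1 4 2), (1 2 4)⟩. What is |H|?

|⟨(1 4 2)⟩| = 3 and |⟨(1 2 4)⟩| = 3, so |H| is a multiple of lcm(3, 3) = 3 and divides |G| = 12.
Closing under the operation: H = {e, (1 2 4), (1 4 2)}, so |H| = 3.

3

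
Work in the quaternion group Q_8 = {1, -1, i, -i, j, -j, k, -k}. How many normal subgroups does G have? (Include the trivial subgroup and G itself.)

6

G has 6 subgroups. Checking conjugation-invariance by order — order 1: 1/1 normal; order 2: 1/1 normal; order 4: 3/3 normal; order 8: 1/1 normal.
Total normal subgroups: 6.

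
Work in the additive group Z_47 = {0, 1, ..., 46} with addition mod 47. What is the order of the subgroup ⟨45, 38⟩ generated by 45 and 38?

47

|⟨45⟩| = 47 and |⟨38⟩| = 47, so |H| is a multiple of lcm(47, 47) = 47 and divides |G| = 47.
Closing {45, 38} under the group operation gives all of G, so |H| = 47.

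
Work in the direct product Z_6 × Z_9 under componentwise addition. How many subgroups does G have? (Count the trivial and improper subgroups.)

|G| = 54, so by Lagrange every subgroup order divides 54. Divisors: 1, 2, 3, 6, 9, 18, 27, 54.
Subgroups by order — order 1: 1; order 2: 1; order 3: 4; order 6: 4; order 9: 4; order 18: 4; order 27: 1; order 54: 1.
Total: 1 + 1 + 4 + 4 + 4 + 4 + 1 + 1 = 20.

20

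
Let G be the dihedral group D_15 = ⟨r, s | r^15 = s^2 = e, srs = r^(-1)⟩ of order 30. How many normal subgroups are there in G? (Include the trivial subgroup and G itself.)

5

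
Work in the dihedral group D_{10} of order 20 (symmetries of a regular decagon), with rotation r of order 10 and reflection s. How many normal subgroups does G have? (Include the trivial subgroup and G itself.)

7

G has 22 subgroups. Checking conjugation-invariance by order — order 1: 1/1 normal; order 2: 1/11 normal; order 4: 0/5 normal; order 5: 1/1 normal; order 10: 3/3 normal; order 20: 1/1 normal.
Total normal subgroups: 7.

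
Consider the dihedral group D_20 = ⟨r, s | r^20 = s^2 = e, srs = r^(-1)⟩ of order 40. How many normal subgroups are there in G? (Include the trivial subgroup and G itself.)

9

G has 48 subgroups. Checking conjugation-invariance by order — order 1: 1/1 normal; order 2: 1/21 normal; order 4: 1/11 normal; order 5: 1/1 normal; order 8: 0/5 normal; order 10: 1/5 normal; order 20: 3/3 normal; order 40: 1/1 normal.
Total normal subgroups: 9.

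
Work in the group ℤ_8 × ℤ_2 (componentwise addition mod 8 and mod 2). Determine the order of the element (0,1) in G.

2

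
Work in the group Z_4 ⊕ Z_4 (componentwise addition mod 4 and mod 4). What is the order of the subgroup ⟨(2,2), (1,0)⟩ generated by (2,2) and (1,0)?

8

|⟨(2,2)⟩| = 2 and |⟨(1,0)⟩| = 4, so |H| is a multiple of lcm(2, 4) = 4 and divides |G| = 16.
Closing under the operation: H = {(0,0), (0,2), (1,0), (1,2), (2,0), (2,2), (3,0), (3,2)}, so |H| = 8.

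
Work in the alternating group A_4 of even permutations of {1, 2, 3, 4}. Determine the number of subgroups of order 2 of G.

3

|G| = 12 and 2 | 12, so subgroups of order 2 are possible by Lagrange.
The subgroups of order 2 are: {e, (1 2)(3 4)}; {e, (1 3)(2 4)}; {e, (1 4)(2 3)}.
So G has 3 subgroups of order 2.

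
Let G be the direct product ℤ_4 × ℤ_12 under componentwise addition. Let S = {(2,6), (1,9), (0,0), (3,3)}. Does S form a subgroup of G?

Yes

|S| = 4 divides |G| = 48, consistent with Lagrange.
S contains the identity, every element's inverse is in S, and S is closed under +: it is a subgroup.
In fact S = ⟨(3,3)⟩.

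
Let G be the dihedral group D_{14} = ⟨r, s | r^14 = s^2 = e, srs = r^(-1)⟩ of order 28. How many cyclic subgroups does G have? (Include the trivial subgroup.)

Each element a generates a cyclic subgroup ⟨a⟩; distinct elements may generate the same one (a cyclic group of order d has φ(d) generators).
Cyclic subgroups by order — order 1: 1; order 2: 15; order 7: 1; order 14: 1.
Total: 18.

18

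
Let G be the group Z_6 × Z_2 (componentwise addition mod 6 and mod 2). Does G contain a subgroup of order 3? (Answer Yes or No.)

3 | 12. A subgroup of order 3 is {(0,0), (2,0), (4,0)}.

Yes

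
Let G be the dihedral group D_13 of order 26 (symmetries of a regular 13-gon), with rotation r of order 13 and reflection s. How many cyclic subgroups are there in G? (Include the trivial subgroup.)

Group the elements of G by the cyclic subgroup they generate; each cyclic subgroup of order d accounts for φ(d) elements.
Cyclic subgroups by order — order 1: 1; order 2: 13; order 13: 1.
Total: 15.

15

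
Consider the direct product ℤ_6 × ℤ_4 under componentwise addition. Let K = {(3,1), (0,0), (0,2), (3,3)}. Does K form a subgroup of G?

|K| = 4 divides |G| = 24, consistent with Lagrange.
K contains the identity, every element's inverse is in K, and K is closed under +: it is a subgroup.
In fact K = ⟨(3,1)⟩.

Yes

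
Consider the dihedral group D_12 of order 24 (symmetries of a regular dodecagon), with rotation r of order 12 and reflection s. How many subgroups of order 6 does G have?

|G| = 24 and 6 | 24, so subgroups of order 6 are possible by Lagrange.
The subgroups of order 6 are: {e, r^2, r^4, r^6, r^8, r^10}; {e, r^4, r^8, r^2s, r^6s, r^10s}; {e, r^4, r^8, r^3s, r^7s, r^11s}; {e, r^4, r^8, s, r^4s, r^8s}; … (5 in all).
So G has 5 subgroups of order 6.

5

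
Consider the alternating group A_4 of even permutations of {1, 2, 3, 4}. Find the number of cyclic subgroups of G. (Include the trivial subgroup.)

A cyclic subgroup of order d is generated by each of its φ(d) elements of order d, so the cyclic subgroups of order d number (#elements of order d)/φ(d).
Cyclic subgroups by order — order 1: 1; order 2: 3; order 3: 4.
Total: 8.

8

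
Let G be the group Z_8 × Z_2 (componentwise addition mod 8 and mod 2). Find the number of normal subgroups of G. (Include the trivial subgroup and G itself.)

11

G is abelian, so every subgroup is normal.
G has 11 subgroups in total, hence 11 normal subgroups.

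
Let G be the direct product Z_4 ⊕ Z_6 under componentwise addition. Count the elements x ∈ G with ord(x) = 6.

6

An element (a,b) has order lcm(ord(a), ord(b)); count pairs with lcm equal to 6.
Enumerating gives 6 such elements.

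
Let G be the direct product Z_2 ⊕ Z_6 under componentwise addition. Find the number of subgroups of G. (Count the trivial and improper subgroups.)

|G| = 12, so by Lagrange every subgroup order divides 12. Divisors: 1, 2, 3, 4, 6, 12.
Subgroups by order — order 1: 1; order 2: 3; order 3: 1; order 4: 1; order 6: 3; order 12: 1.
Total: 1 + 3 + 1 + 1 + 3 + 1 = 10.

10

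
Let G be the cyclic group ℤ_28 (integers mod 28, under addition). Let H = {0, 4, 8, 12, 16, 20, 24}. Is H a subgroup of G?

Yes

|H| = 7 divides |G| = 28, consistent with Lagrange.
H contains the identity, every element's inverse is in H, and H is closed under +: it is a subgroup.
In fact H = ⟨16⟩.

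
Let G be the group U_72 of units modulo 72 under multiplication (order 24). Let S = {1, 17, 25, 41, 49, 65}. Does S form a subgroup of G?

Yes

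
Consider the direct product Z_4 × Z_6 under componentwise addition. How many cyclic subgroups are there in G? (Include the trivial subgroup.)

A cyclic subgroup of order d is generated by each of its φ(d) elements of order d, so the cyclic subgroups of order d number (#elements of order d)/φ(d).
Cyclic subgroups by order — order 1: 1; order 2: 3; order 3: 1; order 4: 2; order 6: 3; order 12: 2.
Total: 12.

12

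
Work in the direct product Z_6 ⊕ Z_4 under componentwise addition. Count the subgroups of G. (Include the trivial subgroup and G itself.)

16

|G| = 24, so by Lagrange every subgroup order divides 24. Divisors: 1, 2, 3, 4, 6, 8, 12, 24.
Subgroups by order — order 1: 1; order 2: 3; order 3: 1; order 4: 3; order 6: 3; order 8: 1; order 12: 3; order 24: 1.
Total: 1 + 3 + 1 + 3 + 3 + 1 + 3 + 1 = 16.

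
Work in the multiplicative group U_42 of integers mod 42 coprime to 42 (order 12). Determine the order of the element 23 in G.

6

Compute successive powers of 23 mod 42: 23, 25, 29, 37, 11, 1; 23^6 ≡ 1 (mod 42).
So |⟨23⟩| = 6.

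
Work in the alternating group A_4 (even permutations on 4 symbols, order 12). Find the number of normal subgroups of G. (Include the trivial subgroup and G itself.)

3

G has 10 subgroups. Checking conjugation-invariance by order — order 1: 1/1 normal; order 2: 0/3 normal; order 3: 0/4 normal; order 4: 1/1 normal; order 12: 1/1 normal.
Total normal subgroups: 3.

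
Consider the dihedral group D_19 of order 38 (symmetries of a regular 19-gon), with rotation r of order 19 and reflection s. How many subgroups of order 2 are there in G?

19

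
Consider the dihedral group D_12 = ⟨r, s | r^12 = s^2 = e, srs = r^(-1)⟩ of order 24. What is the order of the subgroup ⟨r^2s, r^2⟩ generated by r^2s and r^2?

|⟨r^2s⟩| = 2 and |⟨r^2⟩| = 6, so |H| is a multiple of lcm(2, 6) = 6 and divides |G| = 24.
Closing under the operation: H = {e, r^2, r^4, r^6, r^8, r^10, s, r^2s, r^4s, r^6s, r^8s, r^10s}, so |H| = 12.

12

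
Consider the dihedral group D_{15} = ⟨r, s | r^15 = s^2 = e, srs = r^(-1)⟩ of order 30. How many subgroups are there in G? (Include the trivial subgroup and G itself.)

28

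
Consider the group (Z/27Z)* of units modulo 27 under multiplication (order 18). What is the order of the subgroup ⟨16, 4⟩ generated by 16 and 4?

|⟨16⟩| = 9 and |⟨4⟩| = 9, so |H| is a multiple of lcm(9, 9) = 9 and divides |G| = 18.
Closing under the operation: H = {1, 4, 7, 10, 13, 16, 19, 22, 25}, so |H| = 9.

9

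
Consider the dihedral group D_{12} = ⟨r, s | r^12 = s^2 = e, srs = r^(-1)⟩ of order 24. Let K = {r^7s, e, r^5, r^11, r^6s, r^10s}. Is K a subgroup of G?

r^5 ∈ K but its inverse r^7 ∉ K, so K is not a subgroup.

No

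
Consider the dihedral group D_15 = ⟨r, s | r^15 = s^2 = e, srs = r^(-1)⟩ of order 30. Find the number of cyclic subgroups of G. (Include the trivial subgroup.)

Each element a generates a cyclic subgroup ⟨a⟩; distinct elements may generate the same one (a cyclic group of order d has φ(d) generators).
Cyclic subgroups by order — order 1: 1; order 2: 15; order 3: 1; order 5: 1; order 15: 1.
Total: 19.

19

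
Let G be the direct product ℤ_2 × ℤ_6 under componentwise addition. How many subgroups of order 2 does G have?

3

|G| = 12 and 2 | 12, so subgroups of order 2 are possible by Lagrange.
The subgroups of order 2 are: {(0,0), (0,3)}; {(0,0), (1,0)}; {(0,0), (1,3)}.
So G has 3 subgroups of order 2.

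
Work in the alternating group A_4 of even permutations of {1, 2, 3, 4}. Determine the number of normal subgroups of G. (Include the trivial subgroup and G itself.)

G has 10 subgroups. Checking conjugation-invariance by order — order 1: 1/1 normal; order 2: 0/3 normal; order 3: 0/4 normal; order 4: 1/1 normal; order 12: 1/1 normal.
Total normal subgroups: 3.

3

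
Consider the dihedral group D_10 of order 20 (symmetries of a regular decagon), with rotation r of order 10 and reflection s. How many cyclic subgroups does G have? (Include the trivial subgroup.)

Each element a generates a cyclic subgroup ⟨a⟩; distinct elements may generate the same one (a cyclic group of order d has φ(d) generators).
Cyclic subgroups by order — order 1: 1; order 2: 11; order 5: 1; order 10: 1.
Total: 14.

14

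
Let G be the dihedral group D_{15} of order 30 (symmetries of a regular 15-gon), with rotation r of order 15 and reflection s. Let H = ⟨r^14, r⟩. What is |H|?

15

|⟨r^14⟩| = 15 and |⟨r⟩| = 15, so |H| is a multiple of lcm(15, 15) = 15 and divides |G| = 30.
Closing under the operation: H = {e, r, r^2, r^3, r^4, r^5, r^6, r^7, r^8, r^9, r^10, r^11, r^12, r^13, r^14}, so |H| = 15.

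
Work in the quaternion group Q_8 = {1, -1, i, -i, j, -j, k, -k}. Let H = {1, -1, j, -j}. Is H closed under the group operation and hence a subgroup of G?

|H| = 4 divides |G| = 8, consistent with Lagrange.
H contains the identity, every element's inverse is in H, and H is closed under ·: it is a subgroup.
In fact H = ⟨j⟩.

Yes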